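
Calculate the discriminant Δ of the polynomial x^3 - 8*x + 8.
Δ = 320

For a depressed cubic x^3 + p x + q the discriminant is Δ = -4 p^3 - 27 q^2 = -4*(-8)^3 - 27*(8)^2 = 2048 - 1728 = 320.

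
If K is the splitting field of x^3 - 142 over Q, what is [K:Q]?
[K:Q] = 6

x^3 - 142 has one real root r = 142^(1/3) and two complex roots r*zeta_3, r*zeta_3^2 where zeta_3 = e^(2*pi*i/3). The splitting field is Q(r, zeta_3). [Q(r):Q] = 3 and [Q(zeta_3):Q] = 2 with gcd = 1, so [Q(r, zeta_3):Q] = 3 * 2 = 6.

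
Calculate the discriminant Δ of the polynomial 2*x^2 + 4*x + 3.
Δ = -8

For a quadratic a x^2 + b x + c the discriminant is Δ = b^2 - 4ac = (4)^2 - 4*(2)*(3) = 16 - (24) = -8.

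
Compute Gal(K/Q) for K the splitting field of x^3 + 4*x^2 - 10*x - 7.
Gal(K/Q) = S_3 (symmetric group of order 6)

Compute the discriminant of x^3 + (4)*x^2 + (-10)*x + (-7): Δ = 11109. Since Δ is not a rational square, the Galois group is not contained in A_3; it must be the full S_3 (irreducibility of the cubic rules out anything smaller).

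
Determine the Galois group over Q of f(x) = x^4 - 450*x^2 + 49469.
Gal(K/Q) = V_4 (Klein four-group, Z/2Z × Z/2Z)

f factors as (x^2 - 259)(x^2 - 191), so the splitting field is K = Q(sqrt(259), sqrt(191)). The elements 259, 191, 49469 are all non-squares in Q, so sqrt(259) and sqrt(191) generate independent quadratic extensions. Thus [K:Q] = 4 and Gal(K/Q) is generated by the two order-2 automorphisms sqrt(259) ↦ -sqrt(259) and sqrt(191) ↦ -sqrt(191), giving V_4.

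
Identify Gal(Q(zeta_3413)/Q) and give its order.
|Gal(Q(zeta_3413)/Q)| = phi(3413) = 3412; group ≅ (Z/3413Z)^* ≅ Z/3412Z

The n-th cyclotomic polynomial Φ_3413(x) is the minimal polynomial of zeta_3413 over Q and has degree phi(3413) = 3412. So Q(zeta_3413) is a degree-3412 Galois extension with Galois group (Z/3413Z)^*. (Z/3413Z)^* is cyclic since 3413 is an odd prime power (or 4). Hence Gal(Q(zeta_3413)/Q) ≅ Z/3412Z.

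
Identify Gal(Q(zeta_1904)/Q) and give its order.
|Gal(Q(zeta_1904)/Q)| = phi(1904) = 768; group ≅ (Z/1904Z)^* ≅ Z/2Z × Z/4Z × Z/6Z × Z/16Z

The n-th cyclotomic polynomial Φ_1904(x) is the minimal polynomial of zeta_1904 over Q and has degree phi(1904) = 768. So Q(zeta_1904) is a degree-768 Galois extension with Galois group (Z/1904Z)^*. By CRT, (Z/1904Z)^* ≅ (Z/16Z)^* × (Z/7Z)^* × (Z/17Z)^*. Each prime-power unit group is (Z/16Z)^* ≅ Z/2Z × Z/4Z; (Z/7Z)^* ≅ Z/6Z; (Z/17Z)^* ≅ Z/16Z. Hence Gal(Q(zeta_1904)/Q) ≅ Z/2Z × Z/4Z × Z/6Z × Z/16Z.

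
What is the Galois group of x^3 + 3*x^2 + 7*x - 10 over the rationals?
Gal(K/Q) = S_3 (symmetric group of order 6)

Compute the discriminant of x^3 + (3)*x^2 + (7)*x + (-10): Δ = -6331. Since Δ is not a rational square, the Galois group is not contained in A_3; it must be the full S_3 (irreducibility of the cubic rules out anything smaller).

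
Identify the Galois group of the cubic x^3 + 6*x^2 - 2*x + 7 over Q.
Gal(K/Q) = S_3 (symmetric group of order 6)

Compute the discriminant of x^3 + (6)*x^2 + (-2)*x + (7): Δ = -8707. Since Δ is not a rational square, the Galois group is not contained in A_3; it must be the full S_3 (irreducibility of the cubic rules out anything smaller).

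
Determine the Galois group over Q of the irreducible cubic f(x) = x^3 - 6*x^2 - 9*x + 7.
Gal(K/Q) = S_3 (symmetric group of order 6)

Compute the discriminant of x^3 + (-6)*x^2 + (-9)*x + (7): Δ = 17361. Since Δ is not a rational square, the Galois group is not contained in A_3; it must be the full S_3 (irreducibility of the cubic rules out anything smaller).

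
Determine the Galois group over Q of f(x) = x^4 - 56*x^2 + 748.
Gal(K/Q) = V_4 (Klein four-group, Z/2Z × Z/2Z)

f factors as (x^2 - 34)(x^2 - 22), so the splitting field is K = Q(sqrt(34), sqrt(22)). The elements 34, 22, 748 are all non-squares in Q, so sqrt(34) and sqrt(22) generate independent quadratic extensions. Thus [K:Q] = 4 and Gal(K/Q) is generated by the two order-2 automorphisms sqrt(34) ↦ -sqrt(34) and sqrt(22) ↦ -sqrt(22), giving V_4.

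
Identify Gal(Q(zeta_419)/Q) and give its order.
|Gal(Q(zeta_419)/Q)| = phi(419) = 418; group ≅ (Z/419Z)^* ≅ Z/418Z

The n-th cyclotomic polynomial Φ_419(x) is the minimal polynomial of zeta_419 over Q and has degree phi(419) = 418. So Q(zeta_419) is a degree-418 Galois extension with Galois group (Z/419Z)^*. (Z/419Z)^* is cyclic since 419 is an odd prime power (or 4). Hence Gal(Q(zeta_419)/Q) ≅ Z/418Z.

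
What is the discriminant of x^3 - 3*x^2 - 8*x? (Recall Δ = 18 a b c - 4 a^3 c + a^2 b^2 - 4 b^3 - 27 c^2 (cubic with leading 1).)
Δ = 2624

For x^3 + a x^2 + b x + c the discriminant is Δ = 18 a b c - 4 a^3 c + a^2 b^2 - 4 b^3 - 27 c^2.
Plug a = -3, b = -8, c = 0:
  18*(-3)*(-8)*(0) - 4*(-3)^3*(0) + (-3)^2*(-8)^2 - 4*(-8)^3 - 27*(0)^2
  = 0 + (0) + 576 + (2048) + (0)
  = 2624.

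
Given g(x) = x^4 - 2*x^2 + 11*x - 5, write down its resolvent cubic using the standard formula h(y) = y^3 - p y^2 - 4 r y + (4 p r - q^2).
h(y) = y^3 + 2*y^2 + 20*y - 81

Identify coefficients: p = -2, q = 11, r = -5.
Plug into h(y) = y^3 - p y^2 - 4 r y + (4 p r - q^2):
  h(y) = y^3 - (-2) y^2 - 4*(-5) y + (4*(-2)*(-5) - (11)^2)
       = y^3 + (2) y^2 + (20) y + (-81).
Simplifying: h(y) = y^3 + 2*y^2 + 20*y - 81.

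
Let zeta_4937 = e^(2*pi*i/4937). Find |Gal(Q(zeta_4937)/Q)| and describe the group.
|Gal(Q(zeta_4937)/Q)| = phi(4937) = 4936; group ≅ (Z/4937Z)^* ≅ Z/4936Z

The n-th cyclotomic polynomial Φ_4937(x) is the minimal polynomial of zeta_4937 over Q and has degree phi(4937) = 4936. So Q(zeta_4937) is a degree-4936 Galois extension with Galois group (Z/4937Z)^*. (Z/4937Z)^* is cyclic since 4937 is an odd prime power (or 4). Hence Gal(Q(zeta_4937)/Q) ≅ Z/4936Z.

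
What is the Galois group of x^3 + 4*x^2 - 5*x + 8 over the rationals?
Gal(K/Q) = S_3 (symmetric group of order 6)

Compute the discriminant of x^3 + (4)*x^2 + (-5)*x + (8): Δ = -5756. Since Δ is not a rational square, the Galois group is not contained in A_3; it must be the full S_3 (irreducibility of the cubic rules out anything smaller).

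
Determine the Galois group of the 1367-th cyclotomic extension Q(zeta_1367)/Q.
|Gal(Q(zeta_1367)/Q)| = phi(1367) = 1366; group ≅ (Z/1367Z)^* ≅ Z/1366Z

The n-th cyclotomic polynomial Φ_1367(x) is the minimal polynomial of zeta_1367 over Q and has degree phi(1367) = 1366. So Q(zeta_1367) is a degree-1366 Galois extension with Galois group (Z/1367Z)^*. (Z/1367Z)^* is cyclic since 1367 is an odd prime power (or 4). Hence Gal(Q(zeta_1367)/Q) ≅ Z/1366Z.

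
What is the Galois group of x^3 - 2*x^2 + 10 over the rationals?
Gal(K/Q) = S_3 (symmetric group of order 6)

Compute the discriminant of x^3 + (-2)*x^2 + (0)*x + (10): Δ = -2380. Since Δ is not a rational square, the Galois group is not contained in A_3; it must be the full S_3 (irreducibility of the cubic rules out anything smaller).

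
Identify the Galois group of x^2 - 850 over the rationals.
Gal(K/Q) = Z/2Z (cyclic of order 2)

x^2 - 850 is irreducible over Q since 850 is not a rational square. The splitting field Q(sqrt(850)) has degree 2 over Q, and its unique nontrivial automorphism is sqrt(850) ↦ -sqrt(850). Hence Gal(Q(sqrt(850))/Q) = Z/2Z.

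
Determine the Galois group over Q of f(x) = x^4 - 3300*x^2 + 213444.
Gal(K/Q) = Z/2Z (cyclic of order 2)

f factors as (x^2 - 66)(x^2 - 3234), so the splitting field is K = Q(sqrt(66), sqrt(3234)). The squarefree part of 66 is 66 and the squarefree part of 3234 is also 66, so sqrt(66) and sqrt(3234) are both rational multiples of sqrt(66). Hence Q(sqrt(66)) = Q(sqrt(3234)) = Q(sqrt(66)), and the splitting field collapses to a single degree-2 extension with Galois group Z/2Z.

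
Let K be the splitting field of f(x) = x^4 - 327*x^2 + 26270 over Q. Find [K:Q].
[K:Q] = 4

f factors as (x^2 - 142)(x^2 - 185); the splitting field is K = Q(sqrt(142), sqrt(185)). Since 142, 185, and 26270 are all non-squares in Q, the three subfields Q(sqrt(142)), Q(sqrt(185)), Q(sqrt(26270)) are distinct degree-2 extensions, so [K:Q] = 4 (Klein four Galois group).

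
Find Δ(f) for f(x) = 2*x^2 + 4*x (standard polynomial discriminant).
Δ = 16

For a quadratic a x^2 + b x + c the discriminant is Δ = b^2 - 4ac = (4)^2 - 4*(2)*(0) = 16 - (0) = 16.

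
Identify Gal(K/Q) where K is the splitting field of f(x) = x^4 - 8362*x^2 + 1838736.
Gal(K/Q) = Z/2Z (cyclic of order 2)

f factors as (x^2 - 226)(x^2 - 8136), so the splitting field is K = Q(sqrt(226), sqrt(8136)). The squarefree part of 226 is 226 and the squarefree part of 8136 is also 226, so sqrt(226) and sqrt(8136) are both rational multiples of sqrt(226). Hence Q(sqrt(226)) = Q(sqrt(8136)) = Q(sqrt(226)), and the splitting field collapses to a single degree-2 extension with Galois group Z/2Z.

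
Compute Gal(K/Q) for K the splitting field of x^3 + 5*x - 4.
Gal(K/Q) = S_3 (symmetric group of order 6)

Compute the discriminant of x^3 + (0)*x^2 + (5)*x + (-4): Δ = -932. Since Δ is not a rational square, the Galois group is not contained in A_3; it must be the full S_3 (irreducibility of the cubic rules out anything smaller).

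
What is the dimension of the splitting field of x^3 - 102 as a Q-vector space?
[K:Q] = 6

x^3 - 102 has one real root r = 102^(1/3) and two complex roots r*zeta_3, r*zeta_3^2 where zeta_3 = e^(2*pi*i/3). The splitting field is Q(r, zeta_3). [Q(r):Q] = 3 and [Q(zeta_3):Q] = 2 with gcd = 1, so [Q(r, zeta_3):Q] = 3 * 2 = 6.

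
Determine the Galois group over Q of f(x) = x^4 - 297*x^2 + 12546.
Gal(K/Q) = V_4 (Klein four-group, Z/2Z × Z/2Z)

f factors as (x^2 - 246)(x^2 - 51), so the splitting field is K = Q(sqrt(246), sqrt(51)). The elements 246, 51, 12546 are all non-squares in Q, so sqrt(246) and sqrt(51) generate independent quadratic extensions. Thus [K:Q] = 4 and Gal(K/Q) is generated by the two order-2 automorphisms sqrt(246) ↦ -sqrt(246) and sqrt(51) ↦ -sqrt(51), giving V_4.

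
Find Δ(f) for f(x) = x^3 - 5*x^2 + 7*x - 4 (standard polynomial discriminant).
Δ = -59

For x^3 + a x^2 + b x + c the discriminant is Δ = 18 a b c - 4 a^3 c + a^2 b^2 - 4 b^3 - 27 c^2.
Plug a = -5, b = 7, c = -4:
  18*(-5)*(7)*(-4) - 4*(-5)^3*(-4) + (-5)^2*(7)^2 - 4*(7)^3 - 27*(-4)^2
  = 2520 + (-2000) + 1225 + (-1372) + (-432)
  = -59.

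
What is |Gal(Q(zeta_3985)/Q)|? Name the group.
|Gal(Q(zeta_3985)/Q)| = phi(3985) = 3184; group ≅ (Z/3985Z)^* ≅ Z/4Z × Z/796Z

The n-th cyclotomic polynomial Φ_3985(x) is the minimal polynomial of zeta_3985 over Q and has degree phi(3985) = 3184. So Q(zeta_3985) is a degree-3184 Galois extension with Galois group (Z/3985Z)^*. By CRT, (Z/3985Z)^* ≅ (Z/5Z)^* × (Z/797Z)^*. Each prime-power unit group is (Z/5Z)^* ≅ Z/4Z; (Z/797Z)^* ≅ Z/796Z. Hence Gal(Q(zeta_3985)/Q) ≅ Z/4Z × Z/796Z.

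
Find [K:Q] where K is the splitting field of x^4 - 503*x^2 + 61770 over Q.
[K:Q] = 4

f factors as (x^2 - 290)(x^2 - 213); the splitting field is K = Q(sqrt(290), sqrt(213)). Since 290, 213, and 61770 are all non-squares in Q, the three subfields Q(sqrt(290)), Q(sqrt(213)), Q(sqrt(61770)) are distinct degree-2 extensions, so [K:Q] = 4 (Klein four Galois group).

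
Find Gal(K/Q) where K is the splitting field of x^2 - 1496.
Gal(K/Q) = Z/2Z (cyclic of order 2)

x^2 - 1496 is irreducible over Q since 1496 is not a rational square. The splitting field Q(sqrt(1496)) has degree 2 over Q, and its unique nontrivial automorphism is sqrt(1496) ↦ -sqrt(1496). Hence Gal(Q(sqrt(1496))/Q) = Z/2Z.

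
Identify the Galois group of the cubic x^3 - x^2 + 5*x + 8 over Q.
Gal(K/Q) = S_3 (symmetric group of order 6)

Compute the discriminant of x^3 + (-1)*x^2 + (5)*x + (8): Δ = -2891. Since Δ is not a rational square, the Galois group is not contained in A_3; it must be the full S_3 (irreducibility of the cubic rules out anything smaller).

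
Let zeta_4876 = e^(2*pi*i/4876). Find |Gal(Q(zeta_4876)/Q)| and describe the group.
|Gal(Q(zeta_4876)/Q)| = phi(4876) = 2288; group ≅ (Z/4876Z)^* ≅ Z/2Z × Z/22Z × Z/52Z

The n-th cyclotomic polynomial Φ_4876(x) is the minimal polynomial of zeta_4876 over Q and has degree phi(4876) = 2288. So Q(zeta_4876) is a degree-2288 Galois extension with Galois group (Z/4876Z)^*. By CRT, (Z/4876Z)^* ≅ (Z/4Z)^* × (Z/23Z)^* × (Z/53Z)^*. Each prime-power unit group is (Z/4Z)^* ≅ Z/2Z; (Z/23Z)^* ≅ Z/22Z; (Z/53Z)^* ≅ Z/52Z. Hence Gal(Q(zeta_4876)/Q) ≅ Z/2Z × Z/22Z × Z/52Z.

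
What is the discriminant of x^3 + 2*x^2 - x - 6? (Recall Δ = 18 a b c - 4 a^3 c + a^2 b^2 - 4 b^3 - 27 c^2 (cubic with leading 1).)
Δ = -556

For x^3 + a x^2 + b x + c the discriminant is Δ = 18 a b c - 4 a^3 c + a^2 b^2 - 4 b^3 - 27 c^2.
Plug a = 2, b = -1, c = -6:
  18*(2)*(-1)*(-6) - 4*(2)^3*(-6) + (2)^2*(-1)^2 - 4*(-1)^3 - 27*(-6)^2
  = 216 + (192) + 4 + (4) + (-972)
  = -556.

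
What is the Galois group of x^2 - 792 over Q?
Gal(K/Q) = Z/2Z (cyclic of order 2)

x^2 - 792 is irreducible over Q since 792 is not a rational square. The splitting field Q(sqrt(792)) has degree 2 over Q, and its unique nontrivial automorphism is sqrt(792) ↦ -sqrt(792). Hence Gal(Q(sqrt(792))/Q) = Z/2Z.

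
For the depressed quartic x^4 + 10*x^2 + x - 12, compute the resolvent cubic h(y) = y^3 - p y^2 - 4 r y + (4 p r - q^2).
h(y) = y^3 - 10*y^2 + 48*y - 481

Identify coefficients: p = 10, q = 1, r = -12.
Plug into h(y) = y^3 - p y^2 - 4 r y + (4 p r - q^2):
  h(y) = y^3 - (10) y^2 - 4*(-12) y + (4*(10)*(-12) - (1)^2)
       = y^3 + (-10) y^2 + (48) y + (-481).
Simplifying: h(y) = y^3 - 10*y^2 + 48*y - 481.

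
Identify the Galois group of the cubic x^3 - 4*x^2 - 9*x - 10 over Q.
Gal(K/Q) = S_3 (symmetric group of order 6)

Compute the discriminant of x^3 + (-4)*x^2 + (-9)*x + (-10): Δ = -7528. Since Δ is not a rational square, the Galois group is not contained in A_3; it must be the full S_3 (irreducibility of the cubic rules out anything smaller).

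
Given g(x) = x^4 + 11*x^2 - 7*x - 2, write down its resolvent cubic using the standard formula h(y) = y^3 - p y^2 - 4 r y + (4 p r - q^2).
h(y) = y^3 - 11*y^2 + 8*y - 137

Identify coefficients: p = 11, q = -7, r = -2.
Plug into h(y) = y^3 - p y^2 - 4 r y + (4 p r - q^2):
  h(y) = y^3 - (11) y^2 - 4*(-2) y + (4*(11)*(-2) - (-7)^2)
       = y^3 + (-11) y^2 + (8) y + (-137).
Simplifying: h(y) = y^3 - 11*y^2 + 8*y - 137.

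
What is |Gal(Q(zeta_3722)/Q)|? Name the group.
|Gal(Q(zeta_3722)/Q)| = phi(3722) = 1860; group ≅ (Z/3722Z)^* ≅ Z/1860Z

The n-th cyclotomic polynomial Φ_3722(x) is the minimal polynomial of zeta_3722 over Q and has degree phi(3722) = 1860. So Q(zeta_3722) is a degree-1860 Galois extension with Galois group (Z/3722Z)^*. By CRT, (Z/3722Z)^* ≅ (Z/2Z)^* × (Z/1861Z)^*. Each prime-power unit group is (Z/2Z)^* ≅ trivial group (order 1); (Z/1861Z)^* ≅ Z/1860Z. Hence Gal(Q(zeta_3722)/Q) ≅ Z/1860Z.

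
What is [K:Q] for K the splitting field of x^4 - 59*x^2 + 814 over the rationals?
[K:Q] = 4

f factors as (x^2 - 37)(x^2 - 22); the splitting field is K = Q(sqrt(37), sqrt(22)). Since 37, 22, and 814 are all non-squares in Q, the three subfields Q(sqrt(37)), Q(sqrt(22)), Q(sqrt(814)) are distinct degree-2 extensions, so [K:Q] = 4 (Klein four Galois group).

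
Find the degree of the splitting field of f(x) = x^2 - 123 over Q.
[K:Q] = 2

The polynomial x^2 - 123 is irreducible over Q since 123 is not a perfect square. Its splitting field is Q(sqrt(123)), which has degree 2 over Q.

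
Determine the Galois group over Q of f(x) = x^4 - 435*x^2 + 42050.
Gal(K/Q) = V_4 (Klein four-group, Z/2Z × Z/2Z)

f factors as (x^2 - 290)(x^2 - 145), so the splitting field is K = Q(sqrt(290), sqrt(145)). The elements 290, 145, 42050 are all non-squares in Q, so sqrt(290) and sqrt(145) generate independent quadratic extensions. Thus [K:Q] = 4 and Gal(K/Q) is generated by the two order-2 automorphisms sqrt(290) ↦ -sqrt(290) and sqrt(145) ↦ -sqrt(145), giving V_4.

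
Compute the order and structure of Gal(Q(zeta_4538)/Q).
|Gal(Q(zeta_4538)/Q)| = phi(4538) = 2268; group ≅ (Z/4538Z)^* ≅ Z/2268Z

The n-th cyclotomic polynomial Φ_4538(x) is the minimal polynomial of zeta_4538 over Q and has degree phi(4538) = 2268. So Q(zeta_4538) is a degree-2268 Galois extension with Galois group (Z/4538Z)^*. By CRT, (Z/4538Z)^* ≅ (Z/2Z)^* × (Z/2269Z)^*. Each prime-power unit group is (Z/2Z)^* ≅ trivial group (order 1); (Z/2269Z)^* ≅ Z/2268Z. Hence Gal(Q(zeta_4538)/Q) ≅ Z/2268Z.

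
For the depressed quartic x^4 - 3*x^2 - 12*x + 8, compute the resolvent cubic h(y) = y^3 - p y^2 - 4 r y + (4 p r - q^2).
h(y) = y^3 + 3*y^2 - 32*y - 240

Identify coefficients: p = -3, q = -12, r = 8.
Plug into h(y) = y^3 - p y^2 - 4 r y + (4 p r - q^2):
  h(y) = y^3 - (-3) y^2 - 4*(8) y + (4*(-3)*(8) - (-12)^2)
       = y^3 + (3) y^2 + (-32) y + (-240).
Simplifying: h(y) = y^3 + 3*y^2 - 32*y - 240.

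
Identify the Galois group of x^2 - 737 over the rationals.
Gal(K/Q) = Z/2Z (cyclic of order 2)

x^2 - 737 is irreducible over Q since 737 is not a rational square. The splitting field Q(sqrt(737)) has degree 2 over Q, and its unique nontrivial automorphism is sqrt(737) ↦ -sqrt(737). Hence Gal(Q(sqrt(737))/Q) = Z/2Z.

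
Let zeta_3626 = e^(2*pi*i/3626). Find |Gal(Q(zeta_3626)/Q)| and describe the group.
|Gal(Q(zeta_3626)/Q)| = phi(3626) = 1512; group ≅ (Z/3626Z)^* ≅ Z/36Z × Z/42Z

The n-th cyclotomic polynomial Φ_3626(x) is the minimal polynomial of zeta_3626 over Q and has degree phi(3626) = 1512. So Q(zeta_3626) is a degree-1512 Galois extension with Galois group (Z/3626Z)^*. By CRT, (Z/3626Z)^* ≅ (Z/2Z)^* × (Z/49Z)^* × (Z/37Z)^*. Each prime-power unit group is (Z/2Z)^* ≅ trivial group (order 1); (Z/49Z)^* ≅ Z/42Z; (Z/37Z)^* ≅ Z/36Z. Hence Gal(Q(zeta_3626)/Q) ≅ Z/36Z × Z/42Z.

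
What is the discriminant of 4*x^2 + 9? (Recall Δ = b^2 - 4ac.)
Δ = -144

For a quadratic a x^2 + b x + c the discriminant is Δ = b^2 - 4ac = (0)^2 - 4*(4)*(9) = 0 - (144) = -144.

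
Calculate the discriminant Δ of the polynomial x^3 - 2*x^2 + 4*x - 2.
Δ = -76

For x^3 + a x^2 + b x + c the discriminant is Δ = 18 a b c - 4 a^3 c + a^2 b^2 - 4 b^3 - 27 c^2.
Plug a = -2, b = 4, c = -2:
  18*(-2)*(4)*(-2) - 4*(-2)^3*(-2) + (-2)^2*(4)^2 - 4*(4)^3 - 27*(-2)^2
  = 288 + (-64) + 64 + (-256) + (-108)
  = -76.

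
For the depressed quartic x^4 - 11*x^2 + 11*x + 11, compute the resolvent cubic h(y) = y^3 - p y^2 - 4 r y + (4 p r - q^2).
h(y) = y^3 + 11*y^2 - 44*y - 605

Identify coefficients: p = -11, q = 11, r = 11.
Plug into h(y) = y^3 - p y^2 - 4 r y + (4 p r - q^2):
  h(y) = y^3 - (-11) y^2 - 4*(11) y + (4*(-11)*(11) - (11)^2)
       = y^3 + (11) y^2 + (-44) y + (-605).
Simplifying: h(y) = y^3 + 11*y^2 - 44*y - 605.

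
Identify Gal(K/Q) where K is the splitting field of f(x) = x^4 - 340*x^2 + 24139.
Gal(K/Q) = V_4 (Klein four-group, Z/2Z × Z/2Z)

f factors as (x^2 - 101)(x^2 - 239), so the splitting field is K = Q(sqrt(101), sqrt(239)). The elements 101, 239, 24139 are all non-squares in Q, so sqrt(101) and sqrt(239) generate independent quadratic extensions. Thus [K:Q] = 4 and Gal(K/Q) is generated by the two order-2 automorphisms sqrt(101) ↦ -sqrt(101) and sqrt(239) ↦ -sqrt(239), giving V_4.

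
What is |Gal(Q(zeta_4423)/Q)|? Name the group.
|Gal(Q(zeta_4423)/Q)| = phi(4423) = 4422; group ≅ (Z/4423Z)^* ≅ Z/4422Z

The n-th cyclotomic polynomial Φ_4423(x) is the minimal polynomial of zeta_4423 over Q and has degree phi(4423) = 4422. So Q(zeta_4423) is a degree-4422 Galois extension with Galois group (Z/4423Z)^*. (Z/4423Z)^* is cyclic since 4423 is an odd prime power (or 4). Hence Gal(Q(zeta_4423)/Q) ≅ Z/4422Z.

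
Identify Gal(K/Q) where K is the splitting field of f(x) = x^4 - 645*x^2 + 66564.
Gal(K/Q) = Z/2Z (cyclic of order 2)

f factors as (x^2 - 129)(x^2 - 516), so the splitting field is K = Q(sqrt(129), sqrt(516)). The squarefree part of 129 is 129 and the squarefree part of 516 is also 129, so sqrt(129) and sqrt(516) are both rational multiples of sqrt(129). Hence Q(sqrt(129)) = Q(sqrt(516)) = Q(sqrt(129)), and the splitting field collapses to a single degree-2 extension with Galois group Z/2Z.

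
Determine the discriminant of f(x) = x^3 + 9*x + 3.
Δ = -3159

For a depressed cubic x^3 + p x + q the discriminant is Δ = -4 p^3 - 27 q^2 = -4*(9)^3 - 27*(3)^2 = -2916 - 243 = -3159.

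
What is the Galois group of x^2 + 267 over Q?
Gal(K/Q) = Z/2Z (cyclic of order 2)

x^2 + 267 is irreducible over Q since -267 is not a rational square. The splitting field Q(sqrt(-267)) has degree 2 over Q, and its unique nontrivial automorphism is sqrt(-267) ↦ -sqrt(-267). Hence Gal(Q(sqrt(-267))/Q) = Z/2Z.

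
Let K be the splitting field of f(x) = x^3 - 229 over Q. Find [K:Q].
[K:Q] = 6

x^3 - 229 has one real root r = 229^(1/3) and two complex roots r*zeta_3, r*zeta_3^2 where zeta_3 = e^(2*pi*i/3). The splitting field is Q(r, zeta_3). [Q(r):Q] = 3 and [Q(zeta_3):Q] = 2 with gcd = 1, so [Q(r, zeta_3):Q] = 3 * 2 = 6.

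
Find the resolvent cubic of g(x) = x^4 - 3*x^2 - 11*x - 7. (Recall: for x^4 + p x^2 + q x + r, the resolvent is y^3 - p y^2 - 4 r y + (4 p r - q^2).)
h(y) = y^3 + 3*y^2 + 28*y - 37

Identify coefficients: p = -3, q = -11, r = -7.
Plug into h(y) = y^3 - p y^2 - 4 r y + (4 p r - q^2):
  h(y) = y^3 - (-3) y^2 - 4*(-7) y + (4*(-3)*(-7) - (-11)^2)
       = y^3 + (3) y^2 + (28) y + (-37).
Simplifying: h(y) = y^3 + 3*y^2 + 28*y - 37.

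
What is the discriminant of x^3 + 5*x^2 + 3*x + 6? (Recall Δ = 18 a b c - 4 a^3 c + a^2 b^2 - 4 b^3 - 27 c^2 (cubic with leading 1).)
Δ = -2235

For x^3 + a x^2 + b x + c the discriminant is Δ = 18 a b c - 4 a^3 c + a^2 b^2 - 4 b^3 - 27 c^2.
Plug a = 5, b = 3, c = 6:
  18*(5)*(3)*(6) - 4*(5)^3*(6) + (5)^2*(3)^2 - 4*(3)^3 - 27*(6)^2
  = 1620 + (-3000) + 225 + (-108) + (-972)
  = -2235.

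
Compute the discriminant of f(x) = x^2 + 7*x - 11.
Δ = 93

For a quadratic a x^2 + b x + c the discriminant is Δ = b^2 - 4ac = (7)^2 - 4*(1)*(-11) = 49 - (-44) = 93.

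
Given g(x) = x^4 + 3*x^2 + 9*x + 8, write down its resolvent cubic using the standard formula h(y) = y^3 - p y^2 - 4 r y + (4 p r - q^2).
h(y) = y^3 - 3*y^2 - 32*y + 15

Identify coefficients: p = 3, q = 9, r = 8.
Plug into h(y) = y^3 - p y^2 - 4 r y + (4 p r - q^2):
  h(y) = y^3 - (3) y^2 - 4*(8) y + (4*(3)*(8) - (9)^2)
       = y^3 + (-3) y^2 + (-32) y + (15).
Simplifying: h(y) = y^3 - 3*y^2 - 32*y + 15.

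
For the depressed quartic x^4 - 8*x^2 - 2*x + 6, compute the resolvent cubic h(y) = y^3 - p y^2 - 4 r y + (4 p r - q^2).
h(y) = y^3 + 8*y^2 - 24*y - 196

Identify coefficients: p = -8, q = -2, r = 6.
Plug into h(y) = y^3 - p y^2 - 4 r y + (4 p r - q^2):
  h(y) = y^3 - (-8) y^2 - 4*(6) y + (4*(-8)*(6) - (-2)^2)
       = y^3 + (8) y^2 + (-24) y + (-196).
Simplifying: h(y) = y^3 + 8*y^2 - 24*y - 196.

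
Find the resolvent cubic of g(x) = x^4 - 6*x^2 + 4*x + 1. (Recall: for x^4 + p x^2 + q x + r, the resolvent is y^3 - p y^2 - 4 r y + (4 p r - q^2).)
h(y) = y^3 + 6*y^2 - 4*y - 40

Identify coefficients: p = -6, q = 4, r = 1.
Plug into h(y) = y^3 - p y^2 - 4 r y + (4 p r - q^2):
  h(y) = y^3 - (-6) y^2 - 4*(1) y + (4*(-6)*(1) - (4)^2)
       = y^3 + (6) y^2 + (-4) y + (-40).
Simplifying: h(y) = y^3 + 6*y^2 - 4*y - 40.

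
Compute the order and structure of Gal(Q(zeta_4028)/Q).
|Gal(Q(zeta_4028)/Q)| = phi(4028) = 1872; group ≅ (Z/4028Z)^* ≅ Z/2Z × Z/18Z × Z/52Z

The n-th cyclotomic polynomial Φ_4028(x) is the minimal polynomial of zeta_4028 over Q and has degree phi(4028) = 1872. So Q(zeta_4028) is a degree-1872 Galois extension with Galois group (Z/4028Z)^*. By CRT, (Z/4028Z)^* ≅ (Z/4Z)^* × (Z/19Z)^* × (Z/53Z)^*. Each prime-power unit group is (Z/4Z)^* ≅ Z/2Z; (Z/19Z)^* ≅ Z/18Z; (Z/53Z)^* ≅ Z/52Z. Hence Gal(Q(zeta_4028)/Q) ≅ Z/2Z × Z/18Z × Z/52Z.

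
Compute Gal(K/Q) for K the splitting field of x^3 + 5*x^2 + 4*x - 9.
Gal(K/Q) = S_3 (symmetric group of order 6)

Compute the discriminant of x^3 + (5)*x^2 + (4)*x + (-9): Δ = -783. Since Δ is not a rational square, the Galois group is not contained in A_3; it must be the full S_3 (irreducibility of the cubic rules out anything smaller).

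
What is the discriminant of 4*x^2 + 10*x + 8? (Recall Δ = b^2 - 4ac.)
Δ = -28

For a quadratic a x^2 + b x + c the discriminant is Δ = b^2 - 4ac = (10)^2 - 4*(4)*(8) = 100 - (128) = -28.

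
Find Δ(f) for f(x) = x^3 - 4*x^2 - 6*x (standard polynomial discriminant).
Δ = 1440

For x^3 + a x^2 + b x + c the discriminant is Δ = 18 a b c - 4 a^3 c + a^2 b^2 - 4 b^3 - 27 c^2.
Plug a = -4, b = -6, c = 0:
  18*(-4)*(-6)*(0) - 4*(-4)^3*(0) + (-4)^2*(-6)^2 - 4*(-6)^3 - 27*(0)^2
  = 0 + (0) + 576 + (864) + (0)
  = 1440.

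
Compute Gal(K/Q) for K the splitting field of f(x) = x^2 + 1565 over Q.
Gal(K/Q) = Z/2Z (cyclic of order 2)

x^2 + 1565 is irreducible over Q since -1565 is not a rational square. The splitting field Q(sqrt(-1565)) has degree 2 over Q, and its unique nontrivial automorphism is sqrt(-1565) ↦ -sqrt(-1565). Hence Gal(Q(sqrt(-1565))/Q) = Z/2Z.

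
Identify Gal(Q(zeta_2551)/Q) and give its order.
|Gal(Q(zeta_2551)/Q)| = phi(2551) = 2550; group ≅ (Z/2551Z)^* ≅ Z/2550Z

The n-th cyclotomic polynomial Φ_2551(x) is the minimal polynomial of zeta_2551 over Q and has degree phi(2551) = 2550. So Q(zeta_2551) is a degree-2550 Galois extension with Galois group (Z/2551Z)^*. (Z/2551Z)^* is cyclic since 2551 is an odd prime power (or 4). Hence Gal(Q(zeta_2551)/Q) ≅ Z/2550Z.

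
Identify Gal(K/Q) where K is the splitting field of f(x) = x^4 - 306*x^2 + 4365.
Gal(K/Q) = V_4 (Klein four-group, Z/2Z × Z/2Z)

f factors as (x^2 - 291)(x^2 - 15), so the splitting field is K = Q(sqrt(291), sqrt(15)). The elements 291, 15, 4365 are all non-squares in Q, so sqrt(291) and sqrt(15) generate independent quadratic extensions. Thus [K:Q] = 4 and Gal(K/Q) is generated by the two order-2 automorphisms sqrt(291) ↦ -sqrt(291) and sqrt(15) ↦ -sqrt(15), giving V_4.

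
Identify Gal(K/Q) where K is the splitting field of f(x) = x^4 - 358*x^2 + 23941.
Gal(K/Q) = V_4 (Klein four-group, Z/2Z × Z/2Z)

f factors as (x^2 - 269)(x^2 - 89), so the splitting field is K = Q(sqrt(269), sqrt(89)). The elements 269, 89, 23941 are all non-squares in Q, so sqrt(269) and sqrt(89) generate independent quadratic extensions. Thus [K:Q] = 4 and Gal(K/Q) is generated by the two order-2 automorphisms sqrt(269) ↦ -sqrt(269) and sqrt(89) ↦ -sqrt(89), giving V_4.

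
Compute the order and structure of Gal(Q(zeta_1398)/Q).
|Gal(Q(zeta_1398)/Q)| = phi(1398) = 464; group ≅ (Z/1398Z)^* ≅ Z/2Z × Z/232Z

The n-th cyclotomic polynomial Φ_1398(x) is the minimal polynomial of zeta_1398 over Q and has degree phi(1398) = 464. So Q(zeta_1398) is a degree-464 Galois extension with Galois group (Z/1398Z)^*. By CRT, (Z/1398Z)^* ≅ (Z/2Z)^* × (Z/3Z)^* × (Z/233Z)^*. Each prime-power unit group is (Z/2Z)^* ≅ trivial group (order 1); (Z/3Z)^* ≅ Z/2Z; (Z/233Z)^* ≅ Z/232Z. Hence Gal(Q(zeta_1398)/Q) ≅ Z/2Z × Z/232Z.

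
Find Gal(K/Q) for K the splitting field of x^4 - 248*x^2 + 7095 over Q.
Gal(K/Q) = V_4 (Klein four-group, Z/2Z × Z/2Z)

f factors as (x^2 - 215)(x^2 - 33), so the splitting field is K = Q(sqrt(215), sqrt(33)). The elements 215, 33, 7095 are all non-squares in Q, so sqrt(215) and sqrt(33) generate independent quadratic extensions. Thus [K:Q] = 4 and Gal(K/Q) is generated by the two order-2 automorphisms sqrt(215) ↦ -sqrt(215) and sqrt(33) ↦ -sqrt(33), giving V_4.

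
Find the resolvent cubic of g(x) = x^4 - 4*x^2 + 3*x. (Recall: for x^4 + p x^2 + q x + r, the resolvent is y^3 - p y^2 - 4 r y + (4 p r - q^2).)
h(y) = y^3 + 4*y^2 - 9

Identify coefficients: p = -4, q = 3, r = 0.
Plug into h(y) = y^3 - p y^2 - 4 r y + (4 p r - q^2):
  h(y) = y^3 - (-4) y^2 - 4*(0) y + (4*(-4)*(0) - (3)^2)
       = y^3 + (4) y^2 + (0) y + (-9).
Simplifying: h(y) = y^3 + 4*y^2 - 9.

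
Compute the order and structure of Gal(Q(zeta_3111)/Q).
|Gal(Q(zeta_3111)/Q)| = phi(3111) = 1920; group ≅ (Z/3111Z)^* ≅ Z/2Z × Z/16Z × Z/60Z

The n-th cyclotomic polynomial Φ_3111(x) is the minimal polynomial of zeta_3111 over Q and has degree phi(3111) = 1920. So Q(zeta_3111) is a degree-1920 Galois extension with Galois group (Z/3111Z)^*. By CRT, (Z/3111Z)^* ≅ (Z/3Z)^* × (Z/17Z)^* × (Z/61Z)^*. Each prime-power unit group is (Z/3Z)^* ≅ Z/2Z; (Z/17Z)^* ≅ Z/16Z; (Z/61Z)^* ≅ Z/60Z. Hence Gal(Q(zeta_3111)/Q) ≅ Z/2Z × Z/16Z × Z/60Z.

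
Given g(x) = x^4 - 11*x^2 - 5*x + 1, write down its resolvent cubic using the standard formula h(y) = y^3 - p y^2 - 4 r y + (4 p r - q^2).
h(y) = y^3 + 11*y^2 - 4*y - 69

Identify coefficients: p = -11, q = -5, r = 1.
Plug into h(y) = y^3 - p y^2 - 4 r y + (4 p r - q^2):
  h(y) = y^3 - (-11) y^2 - 4*(1) y + (4*(-11)*(1) - (-5)^2)
       = y^3 + (11) y^2 + (-4) y + (-69).
Simplifying: h(y) = y^3 + 11*y^2 - 4*y - 69.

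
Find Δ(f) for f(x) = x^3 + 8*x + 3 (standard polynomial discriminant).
Δ = -2291

For a depressed cubic x^3 + p x + q the discriminant is Δ = -4 p^3 - 27 q^2 = -4*(8)^3 - 27*(3)^2 = -2048 - 243 = -2291.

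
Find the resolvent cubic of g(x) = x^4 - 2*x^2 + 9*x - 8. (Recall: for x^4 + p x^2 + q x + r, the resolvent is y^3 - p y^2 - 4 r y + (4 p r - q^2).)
h(y) = y^3 + 2*y^2 + 32*y - 17

Identify coefficients: p = -2, q = 9, r = -8.
Plug into h(y) = y^3 - p y^2 - 4 r y + (4 p r - q^2):
  h(y) = y^3 - (-2) y^2 - 4*(-8) y + (4*(-2)*(-8) - (9)^2)
       = y^3 + (2) y^2 + (32) y + (-17).
Simplifying: h(y) = y^3 + 2*y^2 + 32*y - 17.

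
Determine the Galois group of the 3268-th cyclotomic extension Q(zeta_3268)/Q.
|Gal(Q(zeta_3268)/Q)| = phi(3268) = 1512; group ≅ (Z/3268Z)^* ≅ Z/2Z × Z/18Z × Z/42Z

The n-th cyclotomic polynomial Φ_3268(x) is the minimal polynomial of zeta_3268 over Q and has degree phi(3268) = 1512. So Q(zeta_3268) is a degree-1512 Galois extension with Galois group (Z/3268Z)^*. By CRT, (Z/3268Z)^* ≅ (Z/4Z)^* × (Z/19Z)^* × (Z/43Z)^*. Each prime-power unit group is (Z/4Z)^* ≅ Z/2Z; (Z/19Z)^* ≅ Z/18Z; (Z/43Z)^* ≅ Z/42Z. Hence Gal(Q(zeta_3268)/Q) ≅ Z/2Z × Z/18Z × Z/42Z.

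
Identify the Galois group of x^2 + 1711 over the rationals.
Gal(K/Q) = Z/2Z (cyclic of order 2)

x^2 + 1711 is irreducible over Q since -1711 is not a rational square. The splitting field Q(sqrt(-1711)) has degree 2 over Q, and its unique nontrivial automorphism is sqrt(-1711) ↦ -sqrt(-1711). Hence Gal(Q(sqrt(-1711))/Q) = Z/2Z.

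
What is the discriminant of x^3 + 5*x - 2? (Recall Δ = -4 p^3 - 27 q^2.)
Δ = -608

For a depressed cubic x^3 + p x + q the discriminant is Δ = -4 p^3 - 27 q^2 = -4*(5)^3 - 27*(-2)^2 = -500 - 108 = -608.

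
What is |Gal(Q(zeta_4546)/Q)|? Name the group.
|Gal(Q(zeta_4546)/Q)| = phi(4546) = 2272; group ≅ (Z/4546Z)^* ≅ Z/2272Z

The n-th cyclotomic polynomial Φ_4546(x) is the minimal polynomial of zeta_4546 over Q and has degree phi(4546) = 2272. So Q(zeta_4546) is a degree-2272 Galois extension with Galois group (Z/4546Z)^*. By CRT, (Z/4546Z)^* ≅ (Z/2Z)^* × (Z/2273Z)^*. Each prime-power unit group is (Z/2Z)^* ≅ trivial group (order 1); (Z/2273Z)^* ≅ Z/2272Z. Hence Gal(Q(zeta_4546)/Q) ≅ Z/2272Z.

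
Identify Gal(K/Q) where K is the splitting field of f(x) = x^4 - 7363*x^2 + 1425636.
Gal(K/Q) = Z/2Z (cyclic of order 2)

f factors as (x^2 - 7164)(x^2 - 199), so the splitting field is K = Q(sqrt(7164), sqrt(199)). The squarefree part of 7164 is 199 and the squarefree part of 199 is also 199, so sqrt(7164) and sqrt(199) are both rational multiples of sqrt(199). Hence Q(sqrt(7164)) = Q(sqrt(199)) = Q(sqrt(199)), and the splitting field collapses to a single degree-2 extension with Galois group Z/2Z.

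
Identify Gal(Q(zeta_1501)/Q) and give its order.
|Gal(Q(zeta_1501)/Q)| = phi(1501) = 1404; group ≅ (Z/1501Z)^* ≅ Z/18Z × Z/78Z

The n-th cyclotomic polynomial Φ_1501(x) is the minimal polynomial of zeta_1501 over Q and has degree phi(1501) = 1404. So Q(zeta_1501) is a degree-1404 Galois extension with Galois group (Z/1501Z)^*. By CRT, (Z/1501Z)^* ≅ (Z/19Z)^* × (Z/79Z)^*. Each prime-power unit group is (Z/19Z)^* ≅ Z/18Z; (Z/79Z)^* ≅ Z/78Z. Hence Gal(Q(zeta_1501)/Q) ≅ Z/18Z × Z/78Z.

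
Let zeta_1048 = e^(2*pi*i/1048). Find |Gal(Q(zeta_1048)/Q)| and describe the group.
|Gal(Q(zeta_1048)/Q)| = phi(1048) = 520; group ≅ (Z/1048Z)^* ≅ Z/2Z × Z/2Z × Z/130Z

The n-th cyclotomic polynomial Φ_1048(x) is the minimal polynomial of zeta_1048 over Q and has degree phi(1048) = 520. So Q(zeta_1048) is a degree-520 Galois extension with Galois group (Z/1048Z)^*. By CRT, (Z/1048Z)^* ≅ (Z/8Z)^* × (Z/131Z)^*. Each prime-power unit group is (Z/8Z)^* ≅ Z/2Z × Z/2Z; (Z/131Z)^* ≅ Z/130Z. Hence Gal(Q(zeta_1048)/Q) ≅ Z/2Z × Z/2Z × Z/130Z.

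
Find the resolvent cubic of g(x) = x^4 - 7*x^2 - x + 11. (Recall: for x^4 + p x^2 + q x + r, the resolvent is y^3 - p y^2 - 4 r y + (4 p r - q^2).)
h(y) = y^3 + 7*y^2 - 44*y - 309

Identify coefficients: p = -7, q = -1, r = 11.
Plug into h(y) = y^3 - p y^2 - 4 r y + (4 p r - q^2):
  h(y) = y^3 - (-7) y^2 - 4*(11) y + (4*(-7)*(11) - (-1)^2)
       = y^3 + (7) y^2 + (-44) y + (-309).
Simplifying: h(y) = y^3 + 7*y^2 - 44*y - 309.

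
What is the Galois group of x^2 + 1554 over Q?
Gal(K/Q) = Z/2Z (cyclic of order 2)

x^2 + 1554 is irreducible over Q since -1554 is not a rational square. The splitting field Q(sqrt(-1554)) has degree 2 over Q, and its unique nontrivial automorphism is sqrt(-1554) ↦ -sqrt(-1554). Hence Gal(Q(sqrt(-1554))/Q) = Z/2Z.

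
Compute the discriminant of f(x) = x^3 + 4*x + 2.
Δ = -364

For a depressed cubic x^3 + p x + q the discriminant is Δ = -4 p^3 - 27 q^2 = -4*(4)^3 - 27*(2)^2 = -256 - 108 = -364.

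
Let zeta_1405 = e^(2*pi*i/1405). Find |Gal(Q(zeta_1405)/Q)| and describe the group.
|Gal(Q(zeta_1405)/Q)| = phi(1405) = 1120; group ≅ (Z/1405Z)^* ≅ Z/4Z × Z/280Z

The n-th cyclotomic polynomial Φ_1405(x) is the minimal polynomial of zeta_1405 over Q and has degree phi(1405) = 1120. So Q(zeta_1405) is a degree-1120 Galois extension with Galois group (Z/1405Z)^*. By CRT, (Z/1405Z)^* ≅ (Z/5Z)^* × (Z/281Z)^*. Each prime-power unit group is (Z/5Z)^* ≅ Z/4Z; (Z/281Z)^* ≅ Z/280Z. Hence Gal(Q(zeta_1405)/Q) ≅ Z/4Z × Z/280Z.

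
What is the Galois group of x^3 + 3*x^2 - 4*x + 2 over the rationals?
Gal(K/Q) = S_3 (symmetric group of order 6)

Compute the discriminant of x^3 + (3)*x^2 + (-4)*x + (2): Δ = -356. Since Δ is not a rational square, the Galois group is not contained in A_3; it must be the full S_3 (irreducibility of the cubic rules out anything smaller).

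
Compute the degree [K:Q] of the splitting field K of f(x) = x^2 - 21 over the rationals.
[K:Q] = 2

The polynomial x^2 - 21 is irreducible over Q since 21 is not a perfect square. Its splitting field is Q(sqrt(21)), which has degree 2 over Q.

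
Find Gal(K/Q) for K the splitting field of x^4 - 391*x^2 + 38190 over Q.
Gal(K/Q) = V_4 (Klein four-group, Z/2Z × Z/2Z)

f factors as (x^2 - 201)(x^2 - 190), so the splitting field is K = Q(sqrt(201), sqrt(190)). The elements 201, 190, 38190 are all non-squares in Q, so sqrt(201) and sqrt(190) generate independent quadratic extensions. Thus [K:Q] = 4 and Gal(K/Q) is generated by the two order-2 automorphisms sqrt(201) ↦ -sqrt(201) and sqrt(190) ↦ -sqrt(190), giving V_4.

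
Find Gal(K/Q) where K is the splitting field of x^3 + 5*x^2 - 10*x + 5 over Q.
Gal(K/Q) = S_3 (symmetric group of order 6)

Compute the discriminant of x^3 + (5)*x^2 + (-10)*x + (5): Δ = -1175. Since Δ is not a rational square, the Galois group is not contained in A_3; it must be the full S_3 (irreducibility of the cubic rules out anything smaller).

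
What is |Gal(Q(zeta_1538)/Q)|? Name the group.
|Gal(Q(zeta_1538)/Q)| = phi(1538) = 768; group ≅ (Z/1538Z)^* ≅ Z/768Z

The n-th cyclotomic polynomial Φ_1538(x) is the minimal polynomial of zeta_1538 over Q and has degree phi(1538) = 768. So Q(zeta_1538) is a degree-768 Galois extension with Galois group (Z/1538Z)^*. By CRT, (Z/1538Z)^* ≅ (Z/2Z)^* × (Z/769Z)^*. Each prime-power unit group is (Z/2Z)^* ≅ trivial group (order 1); (Z/769Z)^* ≅ Z/768Z. Hence Gal(Q(zeta_1538)/Q) ≅ Z/768Z.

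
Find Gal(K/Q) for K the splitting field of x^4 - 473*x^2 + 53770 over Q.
Gal(K/Q) = V_4 (Klein four-group, Z/2Z × Z/2Z)

f factors as (x^2 - 283)(x^2 - 190), so the splitting field is K = Q(sqrt(283), sqrt(190)). The elements 283, 190, 53770 are all non-squares in Q, so sqrt(283) and sqrt(190) generate independent quadratic extensions. Thus [K:Q] = 4 and Gal(K/Q) is generated by the two order-2 automorphisms sqrt(283) ↦ -sqrt(283) and sqrt(190) ↦ -sqrt(190), giving V_4.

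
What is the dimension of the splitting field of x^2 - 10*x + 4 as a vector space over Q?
[K:Q] = 2

The discriminant of x^2 + (-10)*x + (4) is b^2 - 4c = 100 - (16) = 84. Since 84 is not a perfect square in Q, the polynomial is irreducible over Q. Its two roots generate a degree-2 extension, so [K:Q] = 2.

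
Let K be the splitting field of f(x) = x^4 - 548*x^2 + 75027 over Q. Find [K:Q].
[K:Q] = 4

f factors as (x^2 - 267)(x^2 - 281); the splitting field is K = Q(sqrt(267), sqrt(281)). Since 267, 281, and 75027 are all non-squares in Q, the three subfields Q(sqrt(267)), Q(sqrt(281)), Q(sqrt(75027)) are distinct degree-2 extensions, so [K:Q] = 4 (Klein four Galois group).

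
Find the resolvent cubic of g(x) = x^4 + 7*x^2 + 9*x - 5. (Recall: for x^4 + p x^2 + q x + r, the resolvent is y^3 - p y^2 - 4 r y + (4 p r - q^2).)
h(y) = y^3 - 7*y^2 + 20*y - 221

Identify coefficients: p = 7, q = 9, r = -5.
Plug into h(y) = y^3 - p y^2 - 4 r y + (4 p r - q^2):
  h(y) = y^3 - (7) y^2 - 4*(-5) y + (4*(7)*(-5) - (9)^2)
       = y^3 + (-7) y^2 + (20) y + (-221).
Simplifying: h(y) = y^3 - 7*y^2 + 20*y - 221.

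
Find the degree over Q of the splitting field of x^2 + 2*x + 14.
[K:Q] = 2

The discriminant of x^2 + (2)*x + (14) is b^2 - 4c = 4 - (56) = -52. Since -52 is not a perfect square in Q, the polynomial is irreducible over Q. Its two roots generate a degree-2 extension, so [K:Q] = 2.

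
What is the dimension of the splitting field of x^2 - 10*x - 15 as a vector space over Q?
[K:Q] = 2

The discriminant of x^2 + (-10)*x + (-15) is b^2 - 4c = 100 - (-60) = 160. Since 160 is not a perfect square in Q, the polynomial is irreducible over Q. Its two roots generate a degree-2 extension, so [K:Q] = 2.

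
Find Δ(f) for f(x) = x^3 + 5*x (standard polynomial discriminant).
Δ = -500

For a depressed cubic x^3 + p x + q the discriminant is Δ = -4 p^3 - 27 q^2 = -4*(5)^3 - 27*(0)^2 = -500 - 0 = -500.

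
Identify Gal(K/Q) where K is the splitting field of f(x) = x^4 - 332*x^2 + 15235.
Gal(K/Q) = V_4 (Klein four-group, Z/2Z × Z/2Z)

f factors as (x^2 - 55)(x^2 - 277), so the splitting field is K = Q(sqrt(55), sqrt(277)). The elements 55, 277, 15235 are all non-squares in Q, so sqrt(55) and sqrt(277) generate independent quadratic extensions. Thus [K:Q] = 4 and Gal(K/Q) is generated by the two order-2 automorphisms sqrt(55) ↦ -sqrt(55) and sqrt(277) ↦ -sqrt(277), giving V_4.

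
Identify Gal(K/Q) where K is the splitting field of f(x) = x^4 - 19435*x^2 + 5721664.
Gal(K/Q) = Z/2Z (cyclic of order 2)

f factors as (x^2 - 299)(x^2 - 19136), so the splitting field is K = Q(sqrt(299), sqrt(19136)). The squarefree part of 299 is 299 and the squarefree part of 19136 is also 299, so sqrt(299) and sqrt(19136) are both rational multiples of sqrt(299). Hence Q(sqrt(299)) = Q(sqrt(19136)) = Q(sqrt(299)), and the splitting field collapses to a single degree-2 extension with Galois group Z/2Z.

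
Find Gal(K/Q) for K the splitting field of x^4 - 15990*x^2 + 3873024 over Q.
Gal(K/Q) = Z/2Z (cyclic of order 2)

f factors as (x^2 - 15744)(x^2 - 246), so the splitting field is K = Q(sqrt(15744), sqrt(246)). The squarefree part of 15744 is 246 and the squarefree part of 246 is also 246, so sqrt(15744) and sqrt(246) are both rational multiples of sqrt(246). Hence Q(sqrt(15744)) = Q(sqrt(246)) = Q(sqrt(246)), and the splitting field collapses to a single degree-2 extension with Galois group Z/2Z.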